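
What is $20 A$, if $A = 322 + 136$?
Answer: $9160$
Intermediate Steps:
$A = 458$
$20 A = 20 \cdot 458 = 9160$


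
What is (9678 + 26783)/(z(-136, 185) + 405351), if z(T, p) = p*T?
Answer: 36461/380191 ≈ 0.095902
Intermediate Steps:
z(T, p) = T*p
(9678 + 26783)/(z(-136, 185) + 405351) = (9678 + 26783)/(-136*185 + 405351) = 36461/(-25160 + 405351) = 36461/380191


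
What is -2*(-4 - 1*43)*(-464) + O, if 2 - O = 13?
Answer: -43627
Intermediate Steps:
O = -11 (O = 2 - 1*13 = 2 - 13 = -11)
-2*(-4 - 1*43)*(-464) + O = -2*(-4 - 1*43)*(-464) - 11 = -2*(-4 - 43)*(-464) - 11 = -2*(-47)*(-464) - 11 = 94*(-464) - 11 = -43616 - 11 = -43627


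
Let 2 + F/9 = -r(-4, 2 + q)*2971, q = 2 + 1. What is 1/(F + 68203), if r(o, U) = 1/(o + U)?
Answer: 1/41446 ≈ 2.4128e-5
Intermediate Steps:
q = 3
r(o, U) = 1/(U + o)
F = -26757 (F = -18 + 9*(-2971/((2 + 3) - 4)) = -18 + 9*(-2971/(5 - 4)) = -18 + 9*(-2971/1) = -18 + 9*(-2971) = -18 - 26739 = -26757)
1/(F + 68203) = 1/(-26757 + 68203) = 1/41446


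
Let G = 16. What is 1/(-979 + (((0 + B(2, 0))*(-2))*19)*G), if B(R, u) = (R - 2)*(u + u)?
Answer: -1/979 ≈ -0.0010215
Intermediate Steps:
B(R, u) = 2*u*(-2 + R) (B(R, u) = (-2 + R)*(2*u) = 2*u*(-2 + R))
1/(-979 + (((0 + B(2, 0))*(-2))*19)*G) = 1/(-979 + (((0 + 2*0*(-2 + 2))*(-2))*19)*16) = 1/(-979 + (((0 + 2*0*0)*(-2))*19)*16) = 1/(-979 + (((0 + 0)*(-2))*19)*16) = 1/(-979 + ((0*(-2))*19)*16) = 1/(-979 + (0*19)*16) = 1/(-979 + 0*16) = 1/(-979 + 0) = 1/(-979) = -1/979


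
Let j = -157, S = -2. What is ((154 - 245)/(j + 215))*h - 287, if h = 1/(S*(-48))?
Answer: -1598107/5568 ≈ -287.02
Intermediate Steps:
h = 1/96 (h = 1/(-2*(-48)) = 1/96 ≈ 0.010417)
((154 - 245)/(j + 215))*h - 287 = ((154 - 245)/(-157 + 215))*(1/96) - 287 = -91/58*(1/96) - 287 = -91*1/58*(1/96) - 287 = -91/58*1/96 - 287 = -91/5568 - 287 = -1598107/5568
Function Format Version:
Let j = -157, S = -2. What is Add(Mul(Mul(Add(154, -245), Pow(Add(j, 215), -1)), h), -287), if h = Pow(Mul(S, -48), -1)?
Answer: Rational(-1598107, 5568) ≈ -287.02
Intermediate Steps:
h = Rational(1, 96) (h = Pow(Mul(-2, -48), -1) = Pow(96, -1) = Rational(1, 96) ≈ 0.010417)
Add(Mul(Mul(Add(154, -245), Pow(Add(j, 215), -1)), h), -287) = Add(Mul(Mul(Add(154, -245), Pow(Add(-157, 215), -1)), Rational(1, 96)), -287) = Add(Mul(Mul(-91, Pow(58, -1)), Rational(1, 96)), -287) = Add(Mul(Mul(-91, Rational(1, 58)), Rational(1, 96)), -287) = Add(Mul(Rational(-91, 58), Rational(1, 96)), -287) = Add(Rational(-91, 5568), -287) = Rational(-1598107, 5568)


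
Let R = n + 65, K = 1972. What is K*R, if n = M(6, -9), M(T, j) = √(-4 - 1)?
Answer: 128180 + 1972*I*√5 ≈ 1.2818e+5 + 4409.5*I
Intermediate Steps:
M(T, j) = I*√5 (M(T, j) = √(-5) = I*√5)
n = I*√5 ≈ 2.2361*I
R = 65 + I*√5 (R = I*√5 + 65 = 65 + I*√5 ≈ 65.0 + 2.2361*I)
K*R = 1972*(65 + I*√5) = 128180 + 1972*I*√5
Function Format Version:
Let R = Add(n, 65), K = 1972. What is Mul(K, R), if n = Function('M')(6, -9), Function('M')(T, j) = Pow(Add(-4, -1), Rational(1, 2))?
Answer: Add(128180, Mul(1972, I, Pow(5, Rational(1, 2)))) ≈ Add(1.2818e+5, Mul(4409.5, I))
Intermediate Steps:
Function('M')(T, j) = Mul(I, Pow(5, Rational(1, 2))) (Function('M')(T, j) = Pow(-5, Rational(1, 2)) = Mul(I, Pow(5, Rational(1, 2))))
n = Mul(I, Pow(5, Rational(1, 2))) ≈ Mul(2.2361, I)
R = Add(65, Mul(I, Pow(5, Rational(1, 2)))) (R = Add(Mul(I, Pow(5, Rational(1, 2))), 65) = Add(65, Mul(I, Pow(5, Rational(1, 2)))) ≈ Add(65.000, Mul(2.2361, I)))
Mul(K, R) = Mul(1972, Add(65, Mul(I, Pow(5, Rational(1, 2))))) = Add(128180, Mul(1972, I, Pow(5, Rational(1, 2))))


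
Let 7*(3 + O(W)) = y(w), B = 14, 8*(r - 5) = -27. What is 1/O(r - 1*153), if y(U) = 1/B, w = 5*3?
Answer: -98/293 ≈ -0.33447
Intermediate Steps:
r = 13/8 (r = 5 + (1/8)*(-27) = 5 - 27/8 = 13/8 ≈ 1.6250)
w = 15
y(U) = 1/14
O(W) = -293/98 (O(W) = -3 + (1/7)*(1/14) = -3 + 1/98 = -293/98)
1/O(r - 1*153) = 1/(-293/98) = -98/293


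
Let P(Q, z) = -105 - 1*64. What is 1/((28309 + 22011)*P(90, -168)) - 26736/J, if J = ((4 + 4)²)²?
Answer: -888144871/136065280 ≈ -6.5273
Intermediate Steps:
P(Q, z) = -169 (P(Q, z) = -105 - 64 = -169)
J = 4096 (J = (8²)² = 64² = 4096)
1/((28309 + 22011)*P(90, -168)) - 26736/J = 1/((28309 + 22011)*(-169)) - 26736/4096 = -1/169/50320 - 26736*1/4096 = (1/50320)*(-1/169) - 1671/256 = -1/8504080 - 1671/256 = -888144871/136065280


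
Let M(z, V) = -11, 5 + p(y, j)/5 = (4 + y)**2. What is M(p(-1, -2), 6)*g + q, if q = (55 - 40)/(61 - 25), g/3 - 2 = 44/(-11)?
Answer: 797/12 ≈ 66.417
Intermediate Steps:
p(y, j) = -25 + 5*(4 + y)**2
g = -6 (g = 6 + 3*(44/(-11)) = 6 + 3*(44*(-1/11)) = 6 + 3*(-4) = 6 - 12 = -6)
q = 5/12 (q = 15/36 = 15*(1/36) = 5/12 ≈ 0.41667)
M(p(-1, -2), 6)*g + q = -11*(-6) + 5/12 = 66 + 5/12 = 797/12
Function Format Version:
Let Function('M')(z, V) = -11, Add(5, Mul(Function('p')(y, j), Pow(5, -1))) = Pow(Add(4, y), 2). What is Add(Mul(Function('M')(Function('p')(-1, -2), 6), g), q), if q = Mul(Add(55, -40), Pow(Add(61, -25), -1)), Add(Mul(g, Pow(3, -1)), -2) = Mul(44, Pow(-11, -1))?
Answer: Rational(797, 12) ≈ 66.417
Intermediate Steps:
Function('p')(y, j) = Add(-25, Mul(5, Pow(Add(4, y), 2)))
g = -6 (g = Add(6, Mul(3, Mul(44, Pow(-11, -1)))) = Add(6, Mul(3, Mul(44, Rational(-1, 11)))) = Add(6, Mul(3, -4)) = Add(6, -12) = -6)
q = Rational(5, 12) (q = Mul(15, Pow(36, -1)) = Mul(15, Rational(1, 36)) = Rational(5, 12) ≈ 0.41667)
Add(Mul(Function('M')(Function('p')(-1, -2), 6), g), q) = Add(Mul(-11, -6), Rational(5, 12)) = Add(66, Rational(5, 12)) = Rational(797, 12)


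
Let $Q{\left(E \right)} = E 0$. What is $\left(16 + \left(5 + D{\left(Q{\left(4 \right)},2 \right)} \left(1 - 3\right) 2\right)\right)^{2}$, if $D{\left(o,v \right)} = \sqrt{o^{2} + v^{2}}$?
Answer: $169$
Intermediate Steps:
$Q{\left(E \right)} = 0$
$\left(16 + \left(5 + D{\left(Q{\left(4 \right)},2 \right)} \left(1 - 3\right) 2\right)\right)^{2} = \left(16 + \left(5 + \sqrt{0^{2} + 2^{2}} \left(1 - 3\right) 2\right)\right)^{2} = \left(16 + \left(5 + \sqrt{0 + 4} \left(-2\right) 2\right)\right)^{2} = \left(16 + \left(5 + \sqrt{4} \left(-2\right) 2\right)\right)^{2} = \left(16 + \left(5 + 2 \left(-2\right) 2\right)\right)^{2} = \left(16 + \left(5 - 8\right)\right)^{2} = \left(16 - 3\right)^{2} = 13^{2} = 169$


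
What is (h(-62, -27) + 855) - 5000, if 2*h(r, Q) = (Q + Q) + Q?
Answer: -8371/2 ≈ -4185.5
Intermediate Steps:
h(r, Q) = 3*Q/2 (h(r, Q) = ((Q + Q) + Q)/2 = (2*Q + Q)/2 = (3*Q)/2 = 3*Q/2)
(h(-62, -27) + 855) - 5000 = ((3/2)*(-27) + 855) - 5000 = (-81/2 + 855) - 5000 = 1629/2 - 5000 = -8371/2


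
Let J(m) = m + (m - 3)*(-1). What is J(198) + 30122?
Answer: 30125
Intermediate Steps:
J(m) = 3 (J(m) = m + (-3 + m)*(-1) = m + (3 - m) = 3)
J(198) + 30122 = 3 + 30122 = 30125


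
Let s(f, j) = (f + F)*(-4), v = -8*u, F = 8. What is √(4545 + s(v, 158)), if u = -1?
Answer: √4481 ≈ 66.940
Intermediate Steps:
v = 8 (v = -8*(-1) = 8)
s(f, j) = -32 - 4*f (s(f, j) = (f + 8)*(-4) = (8 + f)*(-4) = -32 - 4*f)
√(4545 + s(v, 158)) = √(4545 + (-32 - 4*8)) = √(4545 + (-32 - 32)) = √(4545 - 64) = √4481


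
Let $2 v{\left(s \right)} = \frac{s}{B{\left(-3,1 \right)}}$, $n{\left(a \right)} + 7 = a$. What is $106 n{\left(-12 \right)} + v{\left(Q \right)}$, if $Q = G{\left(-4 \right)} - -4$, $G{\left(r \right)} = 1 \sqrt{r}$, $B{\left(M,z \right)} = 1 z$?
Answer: $-2012 + i \approx -2012.0 + 1.0 i$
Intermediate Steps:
$B{\left(M,z \right)} = z$
$n{\left(a \right)} = -7 + a$
$G{\left(r \right)} = \sqrt{r}$
$Q = 4 + 2 i$ ($Q = \sqrt{-4} - -4 = 2 i + 4 = 4 + 2 i \approx 4.0 + 2.0 i$)
$v{\left(s \right)} = \frac{s}{2}$ ($v{\left(s \right)} = \frac{s 1^{-1}}{2} = \frac{s 1}{2} = \frac{s}{2}$)
$106 n{\left(-12 \right)} + v{\left(Q \right)} = 106 \left(-7 - 12\right) + \frac{4 + 2 i}{2} = 106 \left(-19\right) + \left(2 + i\right) = -2014 + \left(2 + i\right) = -2012 + i$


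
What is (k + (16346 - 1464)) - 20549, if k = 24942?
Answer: 19275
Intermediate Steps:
(k + (16346 - 1464)) - 20549 = (24942 + (16346 - 1464)) - 20549 = (24942 + 14882) - 20549 = 39824 - 20549 = 19275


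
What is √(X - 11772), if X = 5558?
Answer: I*√6214 ≈ 78.829*I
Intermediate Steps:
√(X - 11772) = √(5558 - 11772) = √(-6214) = I*√6214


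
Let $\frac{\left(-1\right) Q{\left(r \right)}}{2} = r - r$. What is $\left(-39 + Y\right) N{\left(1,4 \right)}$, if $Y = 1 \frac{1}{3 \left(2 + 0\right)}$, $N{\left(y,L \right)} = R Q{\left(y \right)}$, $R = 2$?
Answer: $0$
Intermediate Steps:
$Q{\left(r \right)} = 0$ ($Q{\left(r \right)} = - 2 \left(r - r\right) = \left(-2\right) 0 = 0$)
$N{\left(y,L \right)} = 0$ ($N{\left(y,L \right)} = 2 \cdot 0 = 0$)
$Y = \frac{1}{6}$ ($Y = 1 \frac{1}{3 \cdot 2} = 1 \cdot \frac{1}{6} = \frac{1}{6} \approx 0.16667$)
$\left(-39 + Y\right) N{\left(1,4 \right)} = \left(-39 + \frac{1}{6}\right) 0 = \left(- \frac{233}{6}\right) 0 = 0$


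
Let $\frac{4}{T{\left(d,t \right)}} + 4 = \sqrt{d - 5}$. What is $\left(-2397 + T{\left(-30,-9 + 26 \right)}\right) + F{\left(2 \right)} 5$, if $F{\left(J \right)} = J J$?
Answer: $- \frac{121243}{51} - \frac{4 i \sqrt{35}}{51} \approx -2377.3 - 0.46401 i$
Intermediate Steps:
$T{\left(d,t \right)} = \frac{4}{-4 + \sqrt{-5 + d}}$ ($T{\left(d,t \right)} = \frac{4}{-4 + \sqrt{d - 5}} = \frac{4}{-4 + \sqrt{-5 + d}}$)
$F{\left(J \right)} = J^{2}$
$\left(-2397 + T{\left(-30,-9 + 26 \right)}\right) + F{\left(2 \right)} 5 = \left(-2397 + \frac{4}{-4 + \sqrt{-5 - 30}}\right) + 2^{2} \cdot 5 = \left(-2397 + \frac{4}{-4 + \sqrt{-35}}\right) + 4 \cdot 5 = \left(-2397 + \frac{4}{-4 + i \sqrt{35}}\right) + 20 = -2377 + \frac{4}{-4 + i \sqrt{35}}$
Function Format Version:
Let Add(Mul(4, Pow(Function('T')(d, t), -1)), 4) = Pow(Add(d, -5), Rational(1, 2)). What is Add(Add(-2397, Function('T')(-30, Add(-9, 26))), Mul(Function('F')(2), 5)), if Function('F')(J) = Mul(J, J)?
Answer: Add(Rational(-121243, 51), Mul(Rational(-4, 51), I, Pow(35, Rational(1, 2)))) ≈ Add(-2377.3, Mul(-0.46401, I))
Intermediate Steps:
Function('T')(d, t) = Mul(4, Pow(Add(-4, Pow(Add(-5, d), Rational(1, 2))), -1)) (Function('T')(d, t) = Mul(4, Pow(Add(-4, Pow(Add(d, -5), Rational(1, 2))), -1)) = Mul(4, Pow(Add(-4, Pow(Add(-5, d), Rational(1, 2))), -1)))
Function('F')(J) = Pow(J, 2)
Add(Add(-2397, Function('T')(-30, Add(-9, 26))), Mul(Function('F')(2), 5)) = Add(Add(-2397, Mul(4, Pow(Add(-4, Pow(Add(-5, -30), Rational(1, 2))), -1))), Mul(Pow(2, 2), 5)) = Add(Add(-2397, Mul(4, Pow(Add(-4, Pow(-35, Rational(1, 2))), -1))), Mul(4, 5)) = Add(Add(-2397, Mul(4, Pow(Add(-4, Mul(I, Pow(35, Rational(1, 2)))), -1))), 20) = Add(-2377, Mul(4, Pow(Add(-4, Mul(I, Pow(35, Rational(1, 2)))), -1)))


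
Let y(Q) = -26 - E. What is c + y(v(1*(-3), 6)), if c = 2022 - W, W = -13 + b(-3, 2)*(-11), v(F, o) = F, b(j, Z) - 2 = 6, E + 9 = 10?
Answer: 2096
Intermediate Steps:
E = 1 (E = -9 + 10 = 1)
b(j, Z) = 8 (b(j, Z) = 2 + 6 = 8)
W = -101 (W = -13 + 8*(-11) = -13 - 88 = -101)
y(Q) = -27 (y(Q) = -26 - 1*1 = -26 - 1 = -27)
c = 2123 (c = 2022 - 1*(-101) = 2022 + 101 = 2123)
c + y(v(1*(-3), 6)) = 2123 - 27 = 2096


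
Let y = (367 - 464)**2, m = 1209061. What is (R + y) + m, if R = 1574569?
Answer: 2793039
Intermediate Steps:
y = 9409 (y = (-97)**2 = 9409)
(R + y) + m = (1574569 + 9409) + 1209061 = 1583978 + 1209061 = 2793039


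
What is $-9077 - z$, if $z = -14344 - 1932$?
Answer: $7199$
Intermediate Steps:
$z = -16276$ ($z = -14344 - 1932 = -16276$)
$-9077 - z = -9077 - -16276 = -9077 + 16276 = 7199$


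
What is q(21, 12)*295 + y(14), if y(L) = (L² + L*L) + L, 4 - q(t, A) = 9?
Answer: -1069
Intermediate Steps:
q(t, A) = -5 (q(t, A) = 4 - 1*9 = 4 - 9 = -5)
y(L) = L + 2*L² (y(L) = (L² + L²) + L = 2*L² + L = L + 2*L²)
q(21, 12)*295 + y(14) = -5*295 + 14*(1 + 2*14) = -1475 + 14*(1 + 28) = -1475 + 14*29 = -1475 + 406 = -1069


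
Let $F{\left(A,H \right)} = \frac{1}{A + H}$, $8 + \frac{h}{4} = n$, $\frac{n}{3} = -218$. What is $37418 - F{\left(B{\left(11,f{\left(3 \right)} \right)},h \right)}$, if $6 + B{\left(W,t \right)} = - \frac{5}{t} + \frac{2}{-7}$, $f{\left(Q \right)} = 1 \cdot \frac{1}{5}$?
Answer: $\frac{701774597}{18755} \approx 37418.0$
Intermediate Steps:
$n = -654$ ($n = 3 \left(-218\right) = -654$)
$h = -2648$ ($h = -32 + 4 \left(-654\right) = -32 - 2616 = -2648$)
$f{\left(Q \right)} = \frac{1}{5}$ ($f{\left(Q \right)} = 1 \cdot \frac{1}{5} = \frac{1}{5}$)
$B{\left(W,t \right)} = - \frac{44}{7} - \frac{5}{t}$ ($B{\left(W,t \right)} = -6 + \left(- \frac{5}{t} + \frac{2}{-7}\right) = -6 + \left(- \frac{5}{t} + 2 \left(- \frac{1}{7}\right)\right) = -6 - \left(\frac{2}{7} + \frac{5}{t}\right) = - \frac{44}{7} - \frac{5}{t}$)
$37418 - F{\left(B{\left(11,f{\left(3 \right)} \right)},h \right)} = 37418 - \frac{1}{\left(- \frac{44}{7} - 5 \frac{1}{\frac{1}{5}}\right) - 2648} = 37418 - \frac{1}{\left(- \frac{44}{7} - 25\right) - 2648} = 37418 - \frac{1}{- \frac{219}{7} - 2648} = 37418 - \frac{1}{- \frac{18755}{7}} = 37418 - - \frac{7}{18755} = 37418 + \frac{7}{18755} = \frac{701774597}{18755}$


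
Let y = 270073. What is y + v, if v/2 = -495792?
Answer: -721511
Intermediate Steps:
v = -991584 (v = 2*(-495792) = -991584)
y + v = 270073 - 991584 = -721511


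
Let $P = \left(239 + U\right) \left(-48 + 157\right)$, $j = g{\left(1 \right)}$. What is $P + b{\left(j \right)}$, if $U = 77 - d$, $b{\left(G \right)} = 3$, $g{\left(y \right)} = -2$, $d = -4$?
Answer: $34883$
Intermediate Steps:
$j = -2$
$U = 81$ ($U = 77 - -4 = 77 + 4 = 81$)
$P = 34880$ ($P = \left(239 + 81\right) \left(-48 + 157\right) = 320 \cdot 109 = 34880$)
$P + b{\left(j \right)} = 34880 + 3 = 34883$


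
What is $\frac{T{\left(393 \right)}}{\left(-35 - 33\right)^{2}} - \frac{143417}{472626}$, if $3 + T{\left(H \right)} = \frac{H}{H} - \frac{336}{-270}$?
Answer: $- \frac{5420893}{17854760} \approx -0.30361$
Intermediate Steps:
$T{\left(H \right)} = - \frac{34}{45}$ ($T{\left(H \right)} = -3 + \left(\frac{H}{H} - \frac{336}{-270}\right) = -3 + \left(1 - - \frac{56}{45}\right) = -3 + \left(1 + \frac{56}{45}\right) = -3 + \frac{101}{45} = - \frac{34}{45}$)
$\frac{T{\left(393 \right)}}{\left(-35 - 33\right)^{2}} - \frac{143417}{472626} = - \frac{34}{45 \left(-35 - 33\right)^{2}} - \frac{143417}{472626} = - \frac{34}{45 \left(-68\right)^{2}} - \frac{143417}{472626} = - \frac{34}{45 \cdot 4624} - \frac{143417}{472626} = \left(- \frac{34}{45}\right) \frac{1}{4624} - \frac{143417}{472626} = - \frac{1}{6120} - \frac{143417}{472626} = - \frac{5420893}{17854760}$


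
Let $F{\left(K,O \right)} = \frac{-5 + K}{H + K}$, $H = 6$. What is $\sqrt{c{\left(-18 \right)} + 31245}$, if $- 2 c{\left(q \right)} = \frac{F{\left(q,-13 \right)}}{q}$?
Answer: $\frac{\sqrt{40493589}}{36} \approx 176.76$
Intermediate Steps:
$F{\left(K,O \right)} = \frac{-5 + K}{6 + K}$
$c{\left(q \right)} = - \frac{-5 + q}{2 q \left(6 + q\right)}$ ($c{\left(q \right)} = - \frac{\frac{-5 + q}{6 + q} \frac{1}{q}}{2} = - \frac{\frac{1}{q} \frac{1}{6 + q} \left(-5 + q\right)}{2} = - \frac{-5 + q}{2 q \left(6 + q\right)}$)
$\sqrt{c{\left(-18 \right)} + 31245} = \sqrt{\frac{5 - -18}{2 \left(-18\right) \left(6 - 18\right)} + 31245} = \sqrt{\frac{1}{2} \left(- \frac{1}{18}\right) \frac{1}{-12} \left(5 + 18\right) + 31245} = \sqrt{\frac{1}{2} \left(- \frac{1}{18}\right) \left(- \frac{1}{12}\right) 23 + 31245} = \sqrt{\frac{23}{432} + 31245} = \sqrt{\frac{13497863}{432}} = \frac{\sqrt{40493589}}{36}$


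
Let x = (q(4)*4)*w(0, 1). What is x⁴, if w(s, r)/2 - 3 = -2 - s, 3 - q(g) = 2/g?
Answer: 160000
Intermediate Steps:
q(g) = 3 - 2/g
w(s, r) = 2 - 2*s (w(s, r) = 6 + 2*(-2 - s) = 6 + (-4 - 2*s) = 2 - 2*s)
x = 20 (x = ((3 - 2/4)*4)*(2 - 2*0) = ((3 - 2*¼)*4)*(2 + 0) = ((3 - ½)*4)*2 = ((5/2)*4)*2 = 10*2 = 20)
x⁴ = 20⁴ = 160000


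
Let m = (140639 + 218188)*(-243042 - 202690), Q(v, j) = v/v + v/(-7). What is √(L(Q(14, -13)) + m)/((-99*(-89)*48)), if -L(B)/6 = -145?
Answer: I*√17771186166/140976 ≈ 0.94561*I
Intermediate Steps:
Q(v, j) = 1 - v/7 (Q(v, j) = 1 + v*(-⅐) = 1 - v/7)
L(B) = 870 (L(B) = -6*(-145) = 870)
m = -159940676364 (m = 358827*(-445732) = -159940676364)
√(L(Q(14, -13)) + m)/((-99*(-89)*48)) = √(870 - 159940676364)/((-99*(-89)*48)) = √(-159940675494)/((8811*48)) = (3*I*√17771186166)/422928 = (3*I*√17771186166)*(1/422928) = I*√17771186166/140976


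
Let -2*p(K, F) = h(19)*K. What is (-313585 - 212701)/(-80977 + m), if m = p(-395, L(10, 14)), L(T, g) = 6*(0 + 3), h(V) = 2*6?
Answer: 526286/78607 ≈ 6.6952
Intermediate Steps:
h(V) = 12
L(T, g) = 18 (L(T, g) = 6*3 = 18)
p(K, F) = -6*K
m = 2370 (m = -6*(-395) = 2370)
(-313585 - 212701)/(-80977 + m) = (-313585 - 212701)/(-80977 + 2370) = -526286/(-78607) = -526286*(-1/78607) = 526286/78607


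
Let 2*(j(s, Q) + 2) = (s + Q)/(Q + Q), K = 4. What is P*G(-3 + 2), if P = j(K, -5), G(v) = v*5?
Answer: 39/4 ≈ 9.7500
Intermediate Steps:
G(v) = 5*v
j(s, Q) = -2 + (Q + s)/(4*Q) (j(s, Q) = -2 + ((s + Q)/(Q + Q))/2 = -2 + ((Q + s)/((2*Q)))/2 = -2 + ((Q + s)*(1/(2*Q)))/2 = -2 + ((Q + s)/(2*Q))/2 = -2 + (Q + s)/(4*Q))
P = -39/20 (P = (1/4)*(4 - 7*(-5))/(-5) = (1/4)*(-1/5)*(4 + 35) = (1/4)*(-1/5)*39 = -39/20 ≈ -1.9500)
P*G(-3 + 2) = -39*(-3 + 2)/4 = -39*(-1)/4 = -39/20*(-5) = 39/4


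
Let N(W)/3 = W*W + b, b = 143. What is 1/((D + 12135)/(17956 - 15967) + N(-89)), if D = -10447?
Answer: 1989/48119576 ≈ 4.1335e-5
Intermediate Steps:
N(W) = 429 + 3*W² (N(W) = 3*(W*W + 143) = 3*(W² + 143) = 3*(143 + W²) = 429 + 3*W²)
1/((D + 12135)/(17956 - 15967) + N(-89)) = 1/((-10447 + 12135)/(17956 - 15967) + (429 + 3*(-89)²)) = 1/(1688/1989 + (429 + 3*7921)) = 1/(1688*(1/1989) + (429 + 23763)) = 1/(1688/1989 + 24192) = 1/(48119576/1989) = 1989/48119576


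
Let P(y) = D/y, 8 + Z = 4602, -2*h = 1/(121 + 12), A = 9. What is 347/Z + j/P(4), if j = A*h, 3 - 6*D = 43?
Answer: 146387/1527505 ≈ 0.095834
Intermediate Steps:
D = -20/3 (D = ½ - ⅙*43 = ½ - 43/6 = -20/3 ≈ -6.6667)
h = -1/266 (h = -1/(2*(121 + 12)) = -½/133 = -½*1/133 = -1/266 ≈ -0.0037594)
Z = 4594 (Z = -8 + 4602 = 4594)
P(y) = -20/(3*y)
j = -9/266 (j = 9*(-1/266) = -9/266 ≈ -0.033835)
347/Z + j/P(4) = 347/4594 - 9/(266*((-20/3/4))) = 347*(1/4594) - 9/(266*((-20/3*¼))) = 347/4594 - 9/(266*(-5/3)) = 347/4594 - 9/266*(-⅗) = 347/4594 + 27/1330 = 146387/1527505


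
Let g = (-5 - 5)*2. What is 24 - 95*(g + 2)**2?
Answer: -30756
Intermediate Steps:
g = -20 (g = -10*2 = -20)
24 - 95*(g + 2)**2 = 24 - 95*(-20 + 2)**2 = 24 - 95*(-18)**2 = 24 - 95*324 = 24 - 30780 = -30756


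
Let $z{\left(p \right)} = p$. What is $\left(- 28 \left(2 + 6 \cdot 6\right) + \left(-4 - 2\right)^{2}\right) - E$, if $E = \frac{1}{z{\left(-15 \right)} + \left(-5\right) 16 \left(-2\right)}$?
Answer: $- \frac{149061}{145} \approx -1028.0$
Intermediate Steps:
$E = \frac{1}{145}$ ($E = \frac{1}{-15 + \left(-5\right) 16 \left(-2\right)} = \frac{1}{-15 - -160} = \frac{1}{-15 + 160} = \frac{1}{145} \approx 0.0068966$)
$\left(- 28 \left(2 + 6 \cdot 6\right) + \left(-4 - 2\right)^{2}\right) - E = \left(- 28 \left(2 + 6 \cdot 6\right) + \left(-4 - 2\right)^{2}\right) - \frac{1}{145} = \left(- 28 \left(2 + 36\right) + \left(-6\right)^{2}\right) - \frac{1}{145} = \left(\left(-28\right) 38 + 36\right) - \frac{1}{145} = \left(-1064 + 36\right) - \frac{1}{145} = -1028 - \frac{1}{145} = - \frac{149061}{145}$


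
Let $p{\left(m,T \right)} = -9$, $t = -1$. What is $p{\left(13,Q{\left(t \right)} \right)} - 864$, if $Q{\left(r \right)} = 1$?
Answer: $-873$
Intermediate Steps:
$p{\left(13,Q{\left(t \right)} \right)} - 864 = -9 - 864 = -873$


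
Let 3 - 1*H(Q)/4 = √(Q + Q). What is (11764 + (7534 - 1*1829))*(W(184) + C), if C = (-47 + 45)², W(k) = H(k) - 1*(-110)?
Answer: 2201094 - 279504*√23 ≈ 8.6064e+5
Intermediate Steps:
H(Q) = 12 - 4*√2*√Q (H(Q) = 12 - 4*√(Q + Q) = 12 - 4*√2*√Q)
W(k) = 122 - 4*√2*√k (W(k) = (12 - 4*√2*√k) - 1*(-110) = (12 - 4*√2*√k) + 110 = 122 - 4*√2*√k)
C = 4 (C = (-2)² = 4)
(11764 + (7534 - 1*1829))*(W(184) + C) = (11764 + (7534 - 1*1829))*((122 - 4*√2*√184) + 4) = (11764 + (7534 - 1829))*((122 - 4*√2*2*√46) + 4) = (11764 + 5705)*((122 - 16*√23) + 4) = 17469*(126 - 16*√23) = 2201094 - 279504*√23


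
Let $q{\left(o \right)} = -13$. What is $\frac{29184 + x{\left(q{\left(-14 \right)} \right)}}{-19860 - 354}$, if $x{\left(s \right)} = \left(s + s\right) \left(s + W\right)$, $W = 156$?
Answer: $- \frac{12733}{10107} \approx -1.2598$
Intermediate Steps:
$x{\left(s \right)} = 2 s \left(156 + s\right)$ ($x{\left(s \right)} = \left(s + s\right) \left(s + 156\right) = 2 s \left(156 + s\right)$)
$\frac{29184 + x{\left(q{\left(-14 \right)} \right)}}{-19860 - 354} = \frac{29184 + 2 \left(-13\right) \left(156 - 13\right)}{-19860 - 354} = \frac{29184 + 2 \left(-13\right) 143}{-20214} = \left(29184 - 3718\right) \left(- \frac{1}{20214}\right) = 25466 \left(- \frac{1}{20214}\right) = - \frac{12733}{10107}$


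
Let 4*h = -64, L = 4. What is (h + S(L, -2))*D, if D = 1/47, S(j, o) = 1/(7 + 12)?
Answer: -303/893 ≈ -0.33931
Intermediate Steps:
h = -16 (h = (¼)*(-64) = -16)
S(j, o) = 1/19
D = 1/47 ≈ 0.021277
(h + S(L, -2))*D = (-16 + 1/19)*(1/47) = -303/19*1/47 = -303/893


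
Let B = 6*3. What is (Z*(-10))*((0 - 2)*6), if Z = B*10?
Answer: 21600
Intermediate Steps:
B = 18
Z = 180 (Z = 18*10 = 180)
(Z*(-10))*((0 - 2)*6) = (180*(-10))*((0 - 2)*6) = -(-3600)*6 = -1800*(-12) = 21600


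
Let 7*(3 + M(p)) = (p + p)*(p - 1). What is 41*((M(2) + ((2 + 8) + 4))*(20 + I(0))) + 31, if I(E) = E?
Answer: 66637/7 ≈ 9519.6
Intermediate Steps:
M(p) = -3 + 2*p*(-1 + p)/7 (M(p) = -3 + ((p + p)*(p - 1))/7 = -3 + ((2*p)*(-1 + p))/7 = -3 + (2*p*(-1 + p))/7 = -3 + 2*p*(-1 + p)/7)
41*((M(2) + ((2 + 8) + 4))*(20 + I(0))) + 31 = 41*(((-3 - 2/7*2 + (2/7)*2**2) + ((2 + 8) + 4))*(20 + 0)) + 31 = 41*(((-3 - 4/7 + (2/7)*4) + (10 + 4))*20) + 31 = 41*(((-3 - 4/7 + 8/7) + 14)*20) + 31 = 41*((-17/7 + 14)*20) + 31 = 41*((81/7)*20) + 31 = 41*(1620/7) + 31 = 66420/7 + 31 = 66637/7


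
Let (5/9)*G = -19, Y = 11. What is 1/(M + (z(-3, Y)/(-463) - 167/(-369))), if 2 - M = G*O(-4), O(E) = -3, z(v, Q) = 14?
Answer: -854235/85575266 ≈ -0.0099823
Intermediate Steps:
G = -171/5 (G = (9/5)*(-19) = -171/5 ≈ -34.200)
M = -503/5 (M = 2 - (-171)*(-3)/5 = 2 - 1*513/5 = 2 - 513/5 = -503/5 ≈ -100.60)
1/(M + (z(-3, Y)/(-463) - 167/(-369))) = 1/(-503/5 + (14/(-463) - 167/(-369))) = 1/(-503/5 + (14*(-1/463) - 167*(-1/369))) = 1/(-503/5 + (-14/463 + 167/369)) = 1/(-503/5 + 72155/170847) = 1/(-85575266/854235) = -854235/85575266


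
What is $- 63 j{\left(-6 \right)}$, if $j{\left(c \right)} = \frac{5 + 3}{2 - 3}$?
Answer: $504$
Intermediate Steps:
$j{\left(c \right)} = -8$ ($j{\left(c \right)} = \frac{8}{-1} = 8 \left(-1\right) = -8$)
$- 63 j{\left(-6 \right)} = \left(-63\right) \left(-8\right) = 504$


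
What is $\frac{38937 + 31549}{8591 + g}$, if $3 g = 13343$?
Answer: $\frac{105729}{19558} \approx 5.4059$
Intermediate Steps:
$g = \frac{13343}{3}$ ($g = \frac{1}{3} \cdot 13343 = \frac{13343}{3} \approx 4447.7$)
$\frac{38937 + 31549}{8591 + g} = \frac{38937 + 31549}{8591 + \frac{13343}{3}} = \frac{70486}{\frac{39116}{3}} = 70486 \cdot \frac{3}{39116} = \frac{105729}{19558}$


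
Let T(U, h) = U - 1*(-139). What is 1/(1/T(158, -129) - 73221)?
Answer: -297/21746636 ≈ -1.3657e-5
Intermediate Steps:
T(U, h) = 139 + U (T(U, h) = U + 139 = 139 + U)
1/(1/T(158, -129) - 73221) = 1/(1/(139 + 158) - 73221) = 1/(1/297 - 73221) = 1/(-21746636/297) = -297/21746636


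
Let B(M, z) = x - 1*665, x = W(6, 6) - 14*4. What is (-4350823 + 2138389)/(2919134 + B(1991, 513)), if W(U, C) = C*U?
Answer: -2212434/2918449 ≈ -0.75809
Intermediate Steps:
x = -20 (x = 6*6 - 14*4 = 36 - 56 = -20)
B(M, z) = -685 (B(M, z) = -20 - 1*665 = -20 - 665 = -685)
(-4350823 + 2138389)/(2919134 + B(1991, 513)) = (-4350823 + 2138389)/(2919134 - 685) = -2212434/2918449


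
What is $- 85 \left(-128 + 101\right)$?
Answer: $2295$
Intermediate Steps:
$- 85 \left(-128 + 101\right) = \left(-85\right) \left(-27\right) = 2295$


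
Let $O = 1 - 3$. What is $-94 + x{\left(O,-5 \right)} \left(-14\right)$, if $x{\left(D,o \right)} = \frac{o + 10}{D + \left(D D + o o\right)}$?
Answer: $- \frac{2608}{27} \approx -96.593$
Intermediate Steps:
$O = -2$ ($O = 1 - 3 = -2$)
$x{\left(D,o \right)} = \frac{10 + o}{D + D^{2} + o^{2}}$ ($x{\left(D,o \right)} = \frac{10 + o}{D + \left(D^{2} + o^{2}\right)} = \frac{10 + o}{D + D^{2} + o^{2}}$)
$-94 + x{\left(O,-5 \right)} \left(-14\right) = -94 + \frac{10 - 5}{-2 + \left(-2\right)^{2} + \left(-5\right)^{2}} \left(-14\right) = -94 + \frac{1}{-2 + 4 + 25} \cdot 5 \left(-14\right) = -94 + \frac{1}{27} \cdot 5 \left(-14\right) = -94 + \frac{5}{27} \left(-14\right) = -94 - \frac{70}{27} = - \frac{2608}{27}$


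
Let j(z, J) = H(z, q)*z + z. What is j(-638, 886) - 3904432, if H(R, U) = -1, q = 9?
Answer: -3904432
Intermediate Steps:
j(z, J) = 0 (j(z, J) = -z + z = 0)
j(-638, 886) - 3904432 = 0 - 3904432 = -3904432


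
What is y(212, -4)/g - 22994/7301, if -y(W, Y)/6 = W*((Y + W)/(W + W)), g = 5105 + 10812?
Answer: -370551322/116210017 ≈ -3.1886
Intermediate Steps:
g = 15917
y(W, Y) = -3*W - 3*Y (y(W, Y) = -6*W*(Y + W)/(W + W) = -6*W*(W + Y)/((2*W)) = -6*W*(W + Y)*(1/(2*W)) = -6*W*(W + Y)/(2*W) = -6*(W/2 + Y/2) = -3*W - 3*Y)
y(212, -4)/g - 22994/7301 = (-3*212 - 3*(-4))/15917 - 22994/7301 = (-636 + 12)*(1/15917) - 22994*1/7301 = -624*1/15917 - 22994/7301 = -624/15917 - 22994/7301 = -370551322/116210017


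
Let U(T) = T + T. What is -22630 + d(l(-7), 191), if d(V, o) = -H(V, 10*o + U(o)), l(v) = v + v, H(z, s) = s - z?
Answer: -24936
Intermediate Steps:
U(T) = 2*T
l(v) = 2*v
d(V, o) = V - 12*o (d(V, o) = -((10*o + 2*o) - V) = -(12*o - V) = -(-V + 12*o) = V - 12*o)
-22630 + d(l(-7), 191) = -22630 + (2*(-7) - 12*191) = -22630 + (-14 - 2292) = -22630 - 2306 = -24936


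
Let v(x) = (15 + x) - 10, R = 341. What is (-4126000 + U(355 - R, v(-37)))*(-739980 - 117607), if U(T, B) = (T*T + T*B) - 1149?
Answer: 3539605441387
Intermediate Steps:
v(x) = 5 + x
U(T, B) = -1149 + T**2 + B*T (U(T, B) = (T**2 + B*T) - 1149 = -1149 + T**2 + B*T)
(-4126000 + U(355 - R, v(-37)))*(-739980 - 117607) = (-4126000 + (-1149 + (355 - 1*341)**2 + (5 - 37)*(355 - 1*341)))*(-739980 - 117607) = (-4126000 + (-1149 + (355 - 341)**2 - 32*(355 - 341)))*(-857587) = (-4126000 + (-1149 + 14**2 - 32*14))*(-857587) = (-4126000 + (-1149 + 196 - 448))*(-857587) = (-4126000 - 1401)*(-857587) = -4127401*(-857587) = 3539605441387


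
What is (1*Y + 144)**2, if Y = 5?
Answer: 22201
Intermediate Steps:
(1*Y + 144)**2 = (1*5 + 144)**2 = (5 + 144)**2 = 149**2 = 22201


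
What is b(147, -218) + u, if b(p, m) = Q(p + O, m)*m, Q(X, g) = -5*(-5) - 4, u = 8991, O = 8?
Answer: 4413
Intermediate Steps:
Q(X, g) = 21 (Q(X, g) = 25 - 4 = 21)
b(p, m) = 21*m
b(147, -218) + u = 21*(-218) + 8991 = -4578 + 8991 = 4413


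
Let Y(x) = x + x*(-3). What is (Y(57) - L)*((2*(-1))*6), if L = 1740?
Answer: 22248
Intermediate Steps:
Y(x) = -2*x (Y(x) = x - 3*x = -2*x)
(Y(57) - L)*((2*(-1))*6) = (-2*57 - 1*1740)*((2*(-1))*6) = (-114 - 1740)*(-2*6) = -1854*(-12) = 22248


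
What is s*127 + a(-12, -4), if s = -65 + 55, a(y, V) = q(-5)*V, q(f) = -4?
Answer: -1254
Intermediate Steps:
a(y, V) = -4*V
s = -10
s*127 + a(-12, -4) = -10*127 - 4*(-4) = -1270 + 16 = -1254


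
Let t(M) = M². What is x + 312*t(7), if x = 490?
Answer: 15778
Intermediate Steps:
x + 312*t(7) = 490 + 312*7² = 490 + 312*49 = 490 + 15288 = 15778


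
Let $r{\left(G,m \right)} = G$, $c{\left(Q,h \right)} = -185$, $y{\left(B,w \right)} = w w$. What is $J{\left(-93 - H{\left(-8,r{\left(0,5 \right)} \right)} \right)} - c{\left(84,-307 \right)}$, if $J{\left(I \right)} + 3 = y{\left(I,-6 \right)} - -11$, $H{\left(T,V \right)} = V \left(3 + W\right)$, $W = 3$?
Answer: $229$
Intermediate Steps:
$y{\left(B,w \right)} = w^{2}$
$H{\left(T,V \right)} = 6 V$ ($H{\left(T,V \right)} = V \left(3 + 3\right) = V 6 = 6 V$)
$J{\left(I \right)} = 44$ ($J{\left(I \right)} = -3 - \left(-11 - \left(-6\right)^{2}\right) = -3 + \left(36 + 11\right) = -3 + 47 = 44$)
$J{\left(-93 - H{\left(-8,r{\left(0,5 \right)} \right)} \right)} - c{\left(84,-307 \right)} = 44 - -185 = 44 + 185 = 229$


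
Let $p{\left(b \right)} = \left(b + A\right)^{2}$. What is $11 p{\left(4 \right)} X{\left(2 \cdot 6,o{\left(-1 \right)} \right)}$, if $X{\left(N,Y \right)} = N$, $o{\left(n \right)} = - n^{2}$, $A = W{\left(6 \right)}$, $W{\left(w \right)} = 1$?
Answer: $3300$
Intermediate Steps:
$A = 1$
$p{\left(b \right)} = \left(1 + b\right)^{2}$ ($p{\left(b \right)} = \left(b + 1\right)^{2} = \left(1 + b\right)^{2}$)
$11 p{\left(4 \right)} X{\left(2 \cdot 6,o{\left(-1 \right)} \right)} = 11 \left(1 + 4\right)^{2} \cdot 2 \cdot 6 = 11 \cdot 5^{2} \cdot 12 = 11 \cdot 25 \cdot 12 = 275 \cdot 12 = 3300$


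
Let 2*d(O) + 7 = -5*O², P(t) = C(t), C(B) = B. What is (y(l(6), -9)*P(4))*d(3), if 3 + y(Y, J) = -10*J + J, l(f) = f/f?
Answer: -8112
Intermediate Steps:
l(f) = 1
P(t) = t
y(Y, J) = -3 - 9*J (y(Y, J) = -3 + (-10*J + J) = -3 - 9*J)
d(O) = -7/2 - 5*O²/2 (d(O) = -7/2 + (-5*O²)/2 = -7/2 - 5*O²/2)
(y(l(6), -9)*P(4))*d(3) = ((-3 - 9*(-9))*4)*(-7/2 - 5/2*3²) = ((-3 + 81)*4)*(-7/2 - 5/2*9) = (78*4)*(-7/2 - 45/2) = 312*(-26) = -8112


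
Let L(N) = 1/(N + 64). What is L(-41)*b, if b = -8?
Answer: -8/23 ≈ -0.34783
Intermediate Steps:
L(N) = 1/(64 + N)
L(-41)*b = -8/(64 - 41) = -8/23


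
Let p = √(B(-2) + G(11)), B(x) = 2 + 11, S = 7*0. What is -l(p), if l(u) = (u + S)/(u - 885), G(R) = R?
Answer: 8/261067 + 590*√6/261067 ≈ 0.0055664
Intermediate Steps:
S = 0
B(x) = 13
p = 2*√6 (p = √(13 + 11) = √24 = 2*√6 ≈ 4.8990)
l(u) = u/(-885 + u) (l(u) = (u + 0)/(u - 885) = u/(-885 + u))
-l(p) = -2*√6/(-885 + 2*√6)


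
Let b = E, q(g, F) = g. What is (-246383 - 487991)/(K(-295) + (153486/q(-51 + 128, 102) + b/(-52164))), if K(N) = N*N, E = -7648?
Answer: -105346684674/12769788725 ≈ -8.2497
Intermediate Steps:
b = -7648
K(N) = N²
(-246383 - 487991)/(K(-295) + (153486/q(-51 + 128, 102) + b/(-52164))) = (-246383 - 487991)/((-295)² + (153486/(-51 + 128) - 7648/(-52164))) = -734374/(87025 + (153486/77 - 7648*(-1/52164))) = -734374/(87025 + (153486*(1/77) + 1912/13041)) = -734374/(87025 + (153486/77 + 1912/13041)) = -734374/(87025 + 285965450/143451) = -734374/12769788725/143451 = -734374*143451/12769788725 = -105346684674/12769788725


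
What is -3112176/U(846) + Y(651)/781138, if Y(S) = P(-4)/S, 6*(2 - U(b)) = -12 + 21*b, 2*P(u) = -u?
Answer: 791303173764701/751848058983 ≈ 1052.5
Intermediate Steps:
P(u) = -u/2 (P(u) = (-u)/2 = -u/2)
U(b) = 4 - 7*b/2 (U(b) = 2 - (-12 + 21*b)/6 = 2 + (2 - 7*b/2) = 4 - 7*b/2)
Y(S) = 2/S (Y(S) = (-½*(-4))/S = 2/S)
-3112176/U(846) + Y(651)/781138 = -3112176/(4 - 7/2*846) + (2/651)/781138 = -3112176/(4 - 2961) + (2*(1/651))*(1/781138) = -3112176/(-2957) + (2/651)*(1/781138) = -3112176*(-1/2957) + 1/254260419 = 3112176/2957 + 1/254260419 = 791303173764701/751848058983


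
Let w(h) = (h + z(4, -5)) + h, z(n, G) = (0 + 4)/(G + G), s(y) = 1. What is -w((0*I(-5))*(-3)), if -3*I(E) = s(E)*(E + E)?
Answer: ⅖ ≈ 0.40000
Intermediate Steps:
z(n, G) = 2/G (z(n, G) = 4/((2*G)) = 4*(1/(2*G)) = 2/G)
I(E) = -2*E/3 (I(E) = -(E + E)/3 = -2*E/3)
w(h) = -⅖ + 2*h (w(h) = (h + 2/(-5)) + h = (h + 2*(-⅕)) + h = (h - ⅖) + h = (-⅖ + h) + h = -⅖ + 2*h)
-w((0*I(-5))*(-3)) = -(-⅖ + 2*((0*(-⅔*(-5)))*(-3))) = -(-⅖ + 2*((0*(10/3))*(-3))) = -(-⅖ + 2*(0*(-3))) = -(-⅖ + 2*0) = -(-⅖ + 0) = -1*(-⅖) = ⅖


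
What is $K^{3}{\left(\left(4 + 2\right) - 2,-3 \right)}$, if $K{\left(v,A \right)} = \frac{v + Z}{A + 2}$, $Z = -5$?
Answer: $1$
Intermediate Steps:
$K{\left(v,A \right)} = \frac{-5 + v}{2 + A}$ ($K{\left(v,A \right)} = \frac{v - 5}{A + 2} = \frac{-5 + v}{2 + A}$)
$K^{3}{\left(\left(4 + 2\right) - 2,-3 \right)} = \left(\frac{-5 + \left(\left(4 + 2\right) - 2\right)}{2 - 3}\right)^{3} = \left(\frac{-5 + \left(6 - 2\right)}{-1}\right)^{3} = \left(- (-5 + 4)\right)^{3} = \left(\left(-1\right) \left(-1\right)\right)^{3} = 1^{3} = 1$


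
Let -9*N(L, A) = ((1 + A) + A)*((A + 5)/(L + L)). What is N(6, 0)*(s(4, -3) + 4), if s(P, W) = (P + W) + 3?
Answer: -10/27 ≈ -0.37037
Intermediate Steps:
s(P, W) = 3 + P + W
N(L, A) = -(1 + 2*A)*(5 + A)/(18*L) (N(L, A) = -((1 + A) + A)*(A + 5)/(L + L)/9 = -(1 + 2*A)*(5 + A)/((2*L))/9 = -(1 + 2*A)*(5 + A)*(1/(2*L))/9 = -(1 + 2*A)*(5 + A)/(2*L)/9 = -(1 + 2*A)*(5 + A)/(18*L))
N(6, 0)*(s(4, -3) + 4) = ((1/18)*(-5 - 11*0 - 2*0²)/6)*((3 + 4 - 3) + 4) = ((1/18)*(⅙)*(-5 + 0 - 2*0))*(4 + 4) = ((1/18)*(⅙)*(-5 + 0 + 0))*8 = ((1/18)*(⅙)*(-5))*8 = -5/108*8 = -10/27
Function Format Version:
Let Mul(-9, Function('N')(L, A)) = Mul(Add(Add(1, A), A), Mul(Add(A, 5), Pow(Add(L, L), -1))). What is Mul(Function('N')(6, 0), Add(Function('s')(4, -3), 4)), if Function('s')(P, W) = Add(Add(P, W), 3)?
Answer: Rational(-10, 27) ≈ -0.37037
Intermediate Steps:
Function('s')(P, W) = Add(3, P, W)
Function('N')(L, A) = Mul(Rational(-1, 18), Pow(L, -1), Add(1, Mul(2, A)), Add(5, A)) (Function('N')(L, A) = Mul(Rational(-1, 9), Mul(Add(Add(1, A), A), Mul(Add(A, 5), Pow(Add(L, L), -1)))) = Mul(Rational(-1, 9), Mul(Add(1, Mul(2, A)), Mul(Add(5, A), Pow(Mul(2, L), -1)))) = Mul(Rational(-1, 9), Mul(Add(1, Mul(2, A)), Mul(Add(5, A), Mul(Rational(1, 2), Pow(L, -1))))) = Mul(Rational(-1, 9), Mul(Add(1, Mul(2, A)), Mul(Rational(1, 2), Pow(L, -1), Add(5, A)))) = Mul(Rational(-1, 9), Mul(Rational(1, 2), Pow(L, -1), Add(1, Mul(2, A)), Add(5, A))) = Mul(Rational(-1, 18), Pow(L, -1), Add(1, Mul(2, A)), Add(5, A)))
Mul(Function('N')(6, 0), Add(Function('s')(4, -3), 4)) = Mul(Mul(Rational(1, 18), Pow(6, -1), Add(-5, Mul(-11, 0), Mul(-2, Pow(0, 2)))), Add(Add(3, 4, -3), 4)) = Mul(Mul(Rational(1, 18), Rational(1, 6), Add(-5, 0, Mul(-2, 0))), Add(4, 4)) = Mul(Mul(Rational(1, 18), Rational(1, 6), Add(-5, 0, 0)), 8) = Mul(Mul(Rational(1, 18), Rational(1, 6), -5), 8) = Mul(Rational(-5, 108), 8) = Rational(-10, 27)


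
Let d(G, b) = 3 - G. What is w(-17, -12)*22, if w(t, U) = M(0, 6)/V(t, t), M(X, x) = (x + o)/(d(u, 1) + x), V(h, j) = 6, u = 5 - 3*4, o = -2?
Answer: 11/12 ≈ 0.91667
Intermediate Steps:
u = -7 (u = 5 - 12 = -7)
M(X, x) = (-2 + x)/(10 + x) (M(X, x) = (x - 2)/((3 - 1*(-7)) + x) = (-2 + x)/((3 + 7) + x) = (-2 + x)/(10 + x))
w(t, U) = 1/24 (w(t, U) = ((-2 + 6)/(10 + 6))/6 = (4/16)*(⅙) = ((1/16)*4)*(⅙) = (¼)*(⅙) = 1/24)
w(-17, -12)*22 = (1/24)*22 = 11/12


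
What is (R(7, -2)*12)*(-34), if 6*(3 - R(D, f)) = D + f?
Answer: -884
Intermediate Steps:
R(D, f) = 3 - D/6 - f/6 (R(D, f) = 3 - (D + f)/6 = 3 + (-D/6 - f/6) = 3 - D/6 - f/6)
(R(7, -2)*12)*(-34) = ((3 - 1/6*7 - 1/6*(-2))*12)*(-34) = ((3 - 7/6 + 1/3)*12)*(-34) = ((13/6)*12)*(-34) = 26*(-34) = -884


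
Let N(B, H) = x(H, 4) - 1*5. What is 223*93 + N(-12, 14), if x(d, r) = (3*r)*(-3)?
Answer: 20698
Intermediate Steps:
x(d, r) = -9*r
N(B, H) = -41 (N(B, H) = -9*4 - 1*5 = -36 - 5 = -41)
223*93 + N(-12, 14) = 223*93 - 41 = 20739 - 41 = 20698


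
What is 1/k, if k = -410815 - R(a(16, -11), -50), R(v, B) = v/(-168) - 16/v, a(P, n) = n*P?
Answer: -231/94898528 ≈ -2.4342e-6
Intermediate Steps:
a(P, n) = P*n
R(v, B) = -16/v - v/168 (R(v, B) = v*(-1/168) - 16/v = -v/168 - 16/v = -16/v - v/168)
k = -94898528/231 (k = -410815 - (-16/(16*(-11)) - 2*(-11)/21) = -410815 - (-16/(-176) - 1/168*(-176)) = -410815 - (-16*(-1/176) + 22/21) = -410815 - (1/11 + 22/21) = -410815 - 1*263/231 = -410815 - 263/231 = -94898528/231 ≈ -4.1082e+5)
1/k = 1/(-94898528/231) = -231/94898528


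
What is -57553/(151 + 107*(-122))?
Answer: 57553/12903 ≈ 4.4604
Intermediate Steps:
-57553/(151 + 107*(-122)) = -57553/(151 - 13054) = -57553/(-12903) = -57553*(-1/12903) = 57553/12903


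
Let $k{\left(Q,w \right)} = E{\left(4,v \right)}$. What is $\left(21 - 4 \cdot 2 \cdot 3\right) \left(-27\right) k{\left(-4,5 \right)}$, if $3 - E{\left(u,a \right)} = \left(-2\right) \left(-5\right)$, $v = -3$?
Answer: $-567$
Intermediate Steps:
$E{\left(u,a \right)} = -7$ ($E{\left(u,a \right)} = 3 - \left(-2\right) \left(-5\right) = 3 - 10 = -7$)
$k{\left(Q,w \right)} = -7$
$\left(21 - 4 \cdot 2 \cdot 3\right) \left(-27\right) k{\left(-4,5 \right)} = \left(21 - 4 \cdot 2 \cdot 3\right) \left(-27\right) \left(-7\right) = \left(21 - 8 \cdot 3\right) \left(-27\right) \left(-7\right) = \left(21 - 24\right) \left(-27\right) \left(-7\right) = \left(-3\right) \left(-27\right) \left(-7\right) = 81 \left(-7\right) = -567$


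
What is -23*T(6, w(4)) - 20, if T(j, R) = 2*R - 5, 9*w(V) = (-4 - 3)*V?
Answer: 2143/9 ≈ 238.11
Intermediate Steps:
w(V) = -7*V/9 (w(V) = ((-4 - 3)*V)/9 = (-7*V)/9 = -7*V/9)
T(j, R) = -5 + 2*R
-23*T(6, w(4)) - 20 = -23*(-5 + 2*(-7/9*4)) - 20 = -23*(-5 + 2*(-28/9)) - 20 = -23*(-5 - 56/9) - 20 = -23*(-101/9) - 20 = 2323/9 - 20 = 2143/9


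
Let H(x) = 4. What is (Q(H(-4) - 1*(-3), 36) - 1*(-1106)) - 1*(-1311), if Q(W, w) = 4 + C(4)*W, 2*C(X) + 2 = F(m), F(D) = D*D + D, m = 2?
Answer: 2435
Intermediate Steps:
F(D) = D + D² (F(D) = D² + D = D + D²)
C(X) = 2 (C(X) = -1 + (2*(1 + 2))/2 = -1 + (2*3)/2 = -1 + (½)*6 = -1 + 3 = 2)
Q(W, w) = 4 + 2*W
(Q(H(-4) - 1*(-3), 36) - 1*(-1106)) - 1*(-1311) = ((4 + 2*(4 - 1*(-3))) - 1*(-1106)) - 1*(-1311) = ((4 + 2*(4 + 3)) + 1106) + 1311 = ((4 + 2*7) + 1106) + 1311 = ((4 + 14) + 1106) + 1311 = (18 + 1106) + 1311 = 1124 + 1311 = 2435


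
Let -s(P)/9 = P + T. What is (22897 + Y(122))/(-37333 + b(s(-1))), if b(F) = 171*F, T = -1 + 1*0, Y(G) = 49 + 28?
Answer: -22974/34255 ≈ -0.67068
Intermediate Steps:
Y(G) = 77
T = -1 (T = -1 + 0 = -1)
s(P) = 9 - 9*P (s(P) = -9*(P - 1) = -9*(-1 + P) = 9 - 9*P)
(22897 + Y(122))/(-37333 + b(s(-1))) = (22897 + 77)/(-37333 + 171*(9 - 9*(-1))) = 22974/(-37333 + 171*(9 + 9)) = 22974/(-37333 + 171*18) = 22974/(-37333 + 3078) = 22974/(-34255) = 22974*(-1/34255) = -22974/34255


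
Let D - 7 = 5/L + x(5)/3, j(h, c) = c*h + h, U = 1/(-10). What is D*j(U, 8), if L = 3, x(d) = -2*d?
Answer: -24/5 ≈ -4.8000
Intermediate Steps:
U = -1/10 ≈ -0.10000
j(h, c) = h + c*h
D = 16/3 (D = 7 + (5/3 - 2*5/3) = 7 + (5*(1/3) - 10*1/3) = 7 + (5/3 - 10/3) = 7 - 5/3 = 16/3 ≈ 5.3333)
D*j(U, 8) = 16*(-(1 + 8)/10)/3 = 16*(-1/10*9)/3 = (16/3)*(-9/10) = -24/5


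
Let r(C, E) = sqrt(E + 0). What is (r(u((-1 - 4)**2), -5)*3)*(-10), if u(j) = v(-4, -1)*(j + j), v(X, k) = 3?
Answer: -30*I*sqrt(5) ≈ -67.082*I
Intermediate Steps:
u(j) = 6*j (u(j) = 3*(j + j) = 3*(2*j) = 6*j)
r(C, E) = sqrt(E)
(r(u((-1 - 4)**2), -5)*3)*(-10) = (sqrt(-5)*3)*(-10) = ((I*sqrt(5))*3)*(-10) = (3*I*sqrt(5))*(-10) = -30*I*sqrt(5)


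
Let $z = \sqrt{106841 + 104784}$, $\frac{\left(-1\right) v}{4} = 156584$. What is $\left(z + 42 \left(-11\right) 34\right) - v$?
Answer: $610628 + 5 \sqrt{8465} \approx 6.1109 \cdot 10^{5}$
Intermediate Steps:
$v = -626336$ ($v = \left(-4\right) 156584 = -626336$)
$z = 5 \sqrt{8465}$ ($z = \sqrt{211625} = 5 \sqrt{8465} \approx 460.03$)
$\left(z + 42 \left(-11\right) 34\right) - v = \left(5 \sqrt{8465} + 42 \left(-11\right) 34\right) - -626336 = \left(5 \sqrt{8465} - 15708\right) + 626336 = \left(-15708 + 5 \sqrt{8465}\right) + 626336 = 610628 + 5 \sqrt{8465}$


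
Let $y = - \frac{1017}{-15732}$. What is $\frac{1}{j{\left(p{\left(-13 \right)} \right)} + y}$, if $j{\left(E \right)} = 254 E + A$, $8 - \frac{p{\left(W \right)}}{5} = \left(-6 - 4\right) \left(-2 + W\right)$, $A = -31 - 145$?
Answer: $- \frac{1748}{315541855} \approx -5.5397 \cdot 10^{-6}$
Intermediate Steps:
$y = \frac{113}{1748}$ ($y = \left(-1017\right) \left(- \frac{1}{15732}\right) = \frac{113}{1748} \approx 0.064645$)
$A = -176$ ($A = -31 - 145 = -176$)
$p{\left(W \right)} = -60 + 50 W$ ($p{\left(W \right)} = 40 - 5 \left(-6 - 4\right) \left(-2 + W\right) = 40 - 5 \left(- 10 \left(-2 + W\right)\right) = 40 - 5 \left(20 - 10 W\right) = 40 + \left(-100 + 50 W\right) = -60 + 50 W$)
$j{\left(E \right)} = -176 + 254 E$ ($j{\left(E \right)} = 254 E - 176 = -176 + 254 E$)
$\frac{1}{j{\left(p{\left(-13 \right)} \right)} + y} = \frac{1}{\left(-176 + 254 \left(-60 + 50 \left(-13\right)\right)\right) + \frac{113}{1748}} = \frac{1}{\left(-176 + 254 \left(-60 - 650\right)\right) + \frac{113}{1748}} = \frac{1}{\left(-176 + 254 \left(-710\right)\right) + \frac{113}{1748}} = \frac{1}{\left(-176 - 180340\right) + \frac{113}{1748}} = \frac{1}{-180516 + \frac{113}{1748}} = \frac{1}{- \frac{315541855}{1748}} = - \frac{1748}{315541855}$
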